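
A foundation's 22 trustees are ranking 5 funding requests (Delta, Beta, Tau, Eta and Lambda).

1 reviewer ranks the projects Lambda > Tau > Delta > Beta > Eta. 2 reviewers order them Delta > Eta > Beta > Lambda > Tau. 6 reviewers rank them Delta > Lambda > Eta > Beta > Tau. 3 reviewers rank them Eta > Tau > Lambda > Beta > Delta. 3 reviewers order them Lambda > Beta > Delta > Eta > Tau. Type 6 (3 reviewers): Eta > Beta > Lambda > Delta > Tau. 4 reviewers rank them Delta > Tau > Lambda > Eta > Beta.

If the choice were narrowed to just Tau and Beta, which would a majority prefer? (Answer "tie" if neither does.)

Beta

Ballots ranking Tau above Beta: 1 + 3 + 4 = 8.
Ballots ranking Beta above Tau: 22 − 8 = 14.
Beta wins the head-to-head 14–8.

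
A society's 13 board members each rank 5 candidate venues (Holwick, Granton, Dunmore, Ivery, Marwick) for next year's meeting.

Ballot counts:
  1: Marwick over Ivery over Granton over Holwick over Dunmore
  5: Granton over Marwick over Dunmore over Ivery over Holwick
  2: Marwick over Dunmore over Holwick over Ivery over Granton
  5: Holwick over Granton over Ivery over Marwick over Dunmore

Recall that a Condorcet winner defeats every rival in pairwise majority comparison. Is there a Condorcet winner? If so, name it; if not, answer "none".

Pairwise majorities:
Holwick vs Granton: Holwick wins 7–6.
Holwick–Dunmore: Dunmore 7–6.
Holwick vs Ivery: 2+5 = 7 for Holwick, 6 for Ivery — Holwick by 7–6.
Holwick vs Marwick: Marwick wins 8–5.
Granton vs Dunmore: Granton preferred on 1+5+5 = 11 ballots; Granton wins 11–2.
Granton vs Ivery: Granton preferred on 5+5 = 10 ballots; Granton wins 10–3.
Granton vs Marwick: 10 to 3, Granton.
Dunmore vs Ivery: Dunmore, 7–6.
Dunmore vs Marwick: Marwick, 13–0.
Ivery vs Marwick: Marwick wins 8–5.
Every city loses at least once (Holwick loses to Dunmore; Granton loses to Holwick; Dunmore loses to Granton; Ivery loses to Holwick; Marwick loses to Granton). The majority relation contains the cycle Holwick beats Granton beats Dunmore beats Holwick, so there is no Condorcet winner.

none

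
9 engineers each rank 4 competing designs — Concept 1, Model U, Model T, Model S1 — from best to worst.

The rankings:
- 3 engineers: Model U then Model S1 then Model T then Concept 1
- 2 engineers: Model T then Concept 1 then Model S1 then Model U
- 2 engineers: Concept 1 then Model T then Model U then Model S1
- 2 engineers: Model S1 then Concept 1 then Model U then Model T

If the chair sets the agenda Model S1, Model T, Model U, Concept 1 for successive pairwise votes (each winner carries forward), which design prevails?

Concept 1

Round 1: Model S1 vs Model T — 5–4, Model S1 advances.
Round 2: Model S1 vs Model U — 4–5, Model U advances.
Round 3: Model U vs Concept 1 — 3–6, Concept 1 advances.
The agenda winner is Concept 1.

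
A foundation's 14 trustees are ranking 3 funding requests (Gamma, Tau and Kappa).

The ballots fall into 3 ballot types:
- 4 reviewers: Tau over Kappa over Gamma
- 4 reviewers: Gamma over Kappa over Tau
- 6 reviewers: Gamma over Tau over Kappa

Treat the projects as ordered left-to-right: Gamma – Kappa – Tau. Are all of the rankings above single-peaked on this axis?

no

Axis positions: Gamma=1, Kappa=2, Tau=3.
Ballot type 1 (peak Tau at position 3): ranking walks positions 3-2-1, expanding outward from the peak — single-peaked.
Ballot type 2 (peak Gamma at position 1): ranking walks positions 1-2-3, expanding outward from the peak — single-peaked.
Ballot type 3: ranking walks positions 1-3-2; Tau is ranked above Kappa even though Kappa lies between Tau and the peak Gamma on the axis — preferences dip and rise again. Not single-peaked.
Ballot type 3 violates single-peakedness, so the profile is not single-peaked on this axis.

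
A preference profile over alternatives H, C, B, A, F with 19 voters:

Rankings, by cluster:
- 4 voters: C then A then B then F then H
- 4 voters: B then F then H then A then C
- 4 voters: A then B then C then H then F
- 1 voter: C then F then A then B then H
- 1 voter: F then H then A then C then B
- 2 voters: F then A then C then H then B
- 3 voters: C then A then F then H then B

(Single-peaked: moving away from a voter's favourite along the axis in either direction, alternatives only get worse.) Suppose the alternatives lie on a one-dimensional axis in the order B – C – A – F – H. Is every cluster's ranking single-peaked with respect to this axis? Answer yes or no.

Axis positions: B=1, C=2, A=3, F=4, H=5.
Cluster 1 (peak C at position 2): ranking walks positions 2-3-1-4-5, expanding outward from the peak — single-peaked.
Cluster 2: ranking walks positions 1-4-5-3-2; F is ranked above C even though C lies between F and the peak B on the axis — preferences dip and rise again. Not single-peaked.
Cluster 3: ranking walks positions 3-1-2-5-4; B is ranked above C even though C lies between B and the peak A on the axis — preferences dip and rise again. Not single-peaked.
Cluster 4: ranking walks positions 2-4-3-1-5; F is ranked above A even though A lies between F and the peak C on the axis — preferences dip and rise again. Not single-peaked.
Cluster 5 (peak F at position 4): ranking walks positions 4-5-3-2-1, expanding outward from the peak — single-peaked.
Cluster 6 (peak F at position 4): ranking walks positions 4-3-2-5-1, expanding outward from the peak — single-peaked.
Cluster 7 (peak C at position 2): ranking walks positions 2-3-4-5-1, expanding outward from the peak — single-peaked.
Cluster 2 violates single-peakedness, so the profile is not single-peaked on this axis.

no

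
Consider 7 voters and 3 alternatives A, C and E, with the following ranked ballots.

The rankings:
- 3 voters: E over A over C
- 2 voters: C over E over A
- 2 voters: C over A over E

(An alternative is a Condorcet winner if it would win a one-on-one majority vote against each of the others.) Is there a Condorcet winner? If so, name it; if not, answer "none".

C

Head-to-head results (7 voters):
A vs C: 3 to 4, C.
A vs E: 2 to 5, E.
C vs E: 4 to 3, C.
Only C has no losses; C is the Condorcet winner.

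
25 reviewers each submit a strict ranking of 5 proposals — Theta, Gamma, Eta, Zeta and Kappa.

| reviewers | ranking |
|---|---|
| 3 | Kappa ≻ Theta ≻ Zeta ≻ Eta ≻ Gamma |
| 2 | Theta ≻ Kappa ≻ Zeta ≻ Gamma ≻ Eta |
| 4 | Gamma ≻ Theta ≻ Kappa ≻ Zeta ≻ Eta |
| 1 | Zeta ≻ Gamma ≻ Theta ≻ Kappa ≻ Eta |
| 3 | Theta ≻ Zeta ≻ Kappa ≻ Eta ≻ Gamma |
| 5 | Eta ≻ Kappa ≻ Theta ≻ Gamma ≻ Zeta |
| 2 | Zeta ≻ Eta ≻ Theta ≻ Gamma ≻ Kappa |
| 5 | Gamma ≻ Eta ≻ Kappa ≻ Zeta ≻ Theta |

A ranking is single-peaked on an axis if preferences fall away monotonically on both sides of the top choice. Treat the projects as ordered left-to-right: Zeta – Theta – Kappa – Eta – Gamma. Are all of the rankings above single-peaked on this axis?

Axis positions: Zeta=1, Theta=2, Kappa=3, Eta=4, Gamma=5.
Ballot type 1 (peak Kappa at position 3): ranking walks positions 3-2-1-4-5, expanding outward from the peak — single-peaked.
Ballot type 2: ranking walks positions 2-3-1-5-4; Gamma is ranked above Eta even though Eta lies between Gamma and the peak Theta on the axis — preferences dip and rise again. Not single-peaked.
Ballot type 3: ranking walks positions 5-2-3-1-4; Theta is ranked above Eta even though Eta lies between Theta and the peak Gamma on the axis — preferences dip and rise again. Not single-peaked.
Ballot type 4: ranking walks positions 1-5-2-3-4; Gamma is ranked above Theta even though Theta lies between Gamma and the peak Zeta on the axis — preferences dip and rise again. Not single-peaked.
Ballot type 5 (peak Theta at position 2): ranking walks positions 2-1-3-4-5, expanding outward from the peak — single-peaked.
Ballot type 6 (peak Eta at position 4): ranking walks positions 4-3-2-5-1, expanding outward from the peak — single-peaked.
Ballot type 7: ranking walks positions 1-4-2-5-3; Eta is ranked above Theta even though Theta lies between Eta and the peak Zeta on the axis — preferences dip and rise again. Not single-peaked.
Ballot type 8: ranking walks positions 5-4-3-1-2; Zeta is ranked above Theta even though Theta lies between Zeta and the peak Gamma on the axis — preferences dip and rise again. Not single-peaked.
Ballot type 2 violates single-peakedness, so the profile is not single-peaked on this axis.

no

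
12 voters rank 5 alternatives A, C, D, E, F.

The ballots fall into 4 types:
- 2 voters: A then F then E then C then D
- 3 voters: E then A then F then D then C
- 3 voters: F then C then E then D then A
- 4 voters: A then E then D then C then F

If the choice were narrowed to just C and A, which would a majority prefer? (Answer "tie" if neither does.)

Ballots ranking C above A: 3.
Ballots ranking A above C: 12 − 3 = 9.
A wins the head-to-head 9–3.

A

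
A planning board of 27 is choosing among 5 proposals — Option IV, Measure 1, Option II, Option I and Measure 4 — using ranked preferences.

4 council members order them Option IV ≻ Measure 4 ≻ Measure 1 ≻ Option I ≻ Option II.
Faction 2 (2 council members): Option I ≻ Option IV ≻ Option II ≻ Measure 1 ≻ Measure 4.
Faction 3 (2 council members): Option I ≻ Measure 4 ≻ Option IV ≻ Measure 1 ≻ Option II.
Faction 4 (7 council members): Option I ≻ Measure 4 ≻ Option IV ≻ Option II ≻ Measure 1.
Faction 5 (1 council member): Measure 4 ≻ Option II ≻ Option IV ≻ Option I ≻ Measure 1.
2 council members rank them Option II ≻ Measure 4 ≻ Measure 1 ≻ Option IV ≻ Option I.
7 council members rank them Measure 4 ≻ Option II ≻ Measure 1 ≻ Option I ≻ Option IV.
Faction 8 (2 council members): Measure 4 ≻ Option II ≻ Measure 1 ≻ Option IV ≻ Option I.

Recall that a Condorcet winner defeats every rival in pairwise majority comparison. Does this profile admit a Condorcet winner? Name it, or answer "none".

Head-to-head results (27 council members):
Option IV vs Measure 1: Option IV preferred on 4+2+2+7+1 = 16 ballots; Option IV wins 16–11.
Option IV vs Option II: 4+2+2+7 = 15 for Option IV, 12 for Option II — Option IV by 15–12.
Option IV vs Option I: Option I, 18–9.
Option IV vs Measure 4: 4+2 = 6 for Option IV, 21 for Measure 4 — Measure 4 by 21–6.
Measure 1 vs Option II: Option II wins 21–6.
Measure 1–Option I: Measure 1 15–12.
Measure 1 vs Measure 4: 2 for Measure 1, 25 for Measure 4 — Measure 4 by 25–2.
Option II–Option I: Option I 15–12.
Option II vs Measure 4: Measure 4, 23–4.
Option I–Measure 4: Measure 4 16–11.
Measure 4 beats each of Option IV, Measure 1, Option II, Option I — Measure 4 is the Condorcet winner.

Measure 4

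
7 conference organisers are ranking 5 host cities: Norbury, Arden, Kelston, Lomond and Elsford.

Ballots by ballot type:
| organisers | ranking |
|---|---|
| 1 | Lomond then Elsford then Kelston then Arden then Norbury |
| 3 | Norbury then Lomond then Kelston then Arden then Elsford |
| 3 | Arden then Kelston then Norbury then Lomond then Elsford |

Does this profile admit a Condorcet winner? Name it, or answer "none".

none

Head-to-head results (7 organisers):
Norbury vs Arden: Norbury is ranked higher on 3 ballots, Arden on 4. Arden wins 4–3.
Norbury vs Kelston: Norbury is ranked higher on 3 ballots, Kelston on 4. Kelston wins 4–3.
Norbury vs Lomond: Norbury is ranked higher on 3+3 = 6 ballots, Lomond on 1. Norbury wins 6–1.
Norbury vs Elsford: 3+3 = 6 for Norbury, 1 for Elsford — Norbury by 6–1.
Arden vs Kelston: Arden is ranked higher on 3 ballots, Kelston on 4. Kelston wins 4–3.
Arden vs Lomond: 3 to 4, Lomond.
Arden vs Elsford: 3+3 = 6 for Arden, 1 for Elsford — Arden by 6–1.
Kelston vs Lomond: Kelston preferred on 3 ballots; Lomond wins 4–3.
Kelston vs Elsford: 6 to 1, Kelston.
Lomond vs Elsford: Lomond is ranked higher on 1+3+3 = 7 ballots, Elsford on 0. Lomond wins 7–0.
No city is unbeaten: Norbury loses to Arden; Arden loses to Kelston; Kelston loses to Lomond; Lomond loses to Norbury; Elsford loses to Norbury. In particular Norbury → Lomond → Arden → Norbury is a majority cycle — no Condorcet winner exists.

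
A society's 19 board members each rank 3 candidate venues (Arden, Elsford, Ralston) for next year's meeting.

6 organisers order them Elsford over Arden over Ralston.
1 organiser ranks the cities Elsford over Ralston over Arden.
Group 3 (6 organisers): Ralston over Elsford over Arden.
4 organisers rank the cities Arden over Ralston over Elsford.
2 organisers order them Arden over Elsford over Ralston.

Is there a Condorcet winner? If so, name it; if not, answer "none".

Head-to-head results (19 organisers):
Arden–Elsford: Elsford 13–6.
Arden vs Ralston: Arden wins 12–7.
Elsford vs Ralston: Ralston, 10–9.
Each city drops at least one matchup (Arden loses to Elsford; Elsford loses to Ralston; Ralston loses to Arden); the cycle Arden → Ralston → Elsford → Arden rules out a Condorcet winner.

none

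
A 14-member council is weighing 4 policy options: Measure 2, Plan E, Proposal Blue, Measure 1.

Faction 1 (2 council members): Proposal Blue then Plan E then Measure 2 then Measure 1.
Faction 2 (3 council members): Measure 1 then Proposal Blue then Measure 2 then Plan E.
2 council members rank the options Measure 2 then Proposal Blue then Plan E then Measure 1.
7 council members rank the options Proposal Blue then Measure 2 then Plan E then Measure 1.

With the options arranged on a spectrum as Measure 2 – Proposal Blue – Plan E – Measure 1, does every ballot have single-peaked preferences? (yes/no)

no

Axis positions: Measure 2=1, Proposal Blue=2, Plan E=3, Measure 1=4.
Faction 1 (peak Proposal Blue at position 2): ranking walks positions 2-3-1-4, expanding outward from the peak — single-peaked.
Faction 2: ranking walks positions 4-2-1-3; Proposal Blue is ranked above Plan E even though Plan E lies between Proposal Blue and the peak Measure 1 on the axis — preferences dip and rise again. Not single-peaked.
Faction 3 (peak Measure 2 at position 1): ranking walks positions 1-2-3-4, expanding outward from the peak — single-peaked.
Faction 4 (peak Proposal Blue at position 2): ranking walks positions 2-1-3-4, expanding outward from the peak — single-peaked.
Faction 2 violates single-peakedness, so the profile is not single-peaked on this axis.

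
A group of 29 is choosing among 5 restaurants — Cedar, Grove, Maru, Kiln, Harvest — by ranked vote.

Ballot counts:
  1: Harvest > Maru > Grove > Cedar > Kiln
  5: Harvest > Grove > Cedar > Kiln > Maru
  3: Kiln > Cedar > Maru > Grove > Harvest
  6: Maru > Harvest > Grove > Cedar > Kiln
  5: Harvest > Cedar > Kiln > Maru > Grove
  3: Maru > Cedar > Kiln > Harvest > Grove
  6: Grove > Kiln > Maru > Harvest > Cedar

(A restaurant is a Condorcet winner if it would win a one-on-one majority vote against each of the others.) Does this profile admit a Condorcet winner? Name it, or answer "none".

Pairwise majorities:
Cedar–Grove: Grove 18–11.
Cedar vs Maru: 5+3+5 = 13 for Cedar, 16 for Maru — Maru by 16–13.
Cedar vs Kiln: Cedar wins 20–9.
Cedar vs Harvest: Cedar is ranked higher on 3+3 = 6 ballots, Harvest on 23. Harvest wins 23–6.
Grove vs Maru: Grove preferred on 5+6 = 11 ballots; Maru wins 18–11.
Grove vs Kiln: Grove, 18–11.
Grove vs Harvest: Harvest, 20–9.
Maru–Kiln: Kiln 19–10.
Maru vs Harvest: Maru preferred on 3+6+3+6 = 18 ballots; Maru wins 18–11.
Kiln vs Harvest: Harvest wins 17–12.
Each restaurant drops at least one matchup (Cedar loses to Grove; Grove loses to Maru; Maru loses to Kiln; Kiln loses to Cedar; Harvest loses to Maru); the cycle Cedar → Kiln → Maru → Cedar rules out a Condorcet winner.

none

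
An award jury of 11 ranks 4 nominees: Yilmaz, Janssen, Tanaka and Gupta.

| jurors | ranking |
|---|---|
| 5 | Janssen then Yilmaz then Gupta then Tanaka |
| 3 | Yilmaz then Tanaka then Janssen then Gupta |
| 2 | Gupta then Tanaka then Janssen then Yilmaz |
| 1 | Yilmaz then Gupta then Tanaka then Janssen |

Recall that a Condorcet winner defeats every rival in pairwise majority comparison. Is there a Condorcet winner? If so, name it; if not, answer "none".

none

Head-to-head results (11 jurors):
Yilmaz vs Janssen: Janssen wins 7–4.
Yilmaz vs Tanaka: 9 to 2, Yilmaz.
Yilmaz–Gupta: Yilmaz 9–2.
Janssen vs Tanaka: Tanaka, 6–5.
Janssen vs Gupta: Janssen preferred on 5+3 = 8 ballots; Janssen wins 8–3.
Tanaka vs Gupta: 3 to 8, Gupta.
Each nominee drops at least one matchup (Yilmaz loses to Janssen; Janssen loses to Tanaka; Tanaka loses to Yilmaz; Gupta loses to Yilmaz); the cycle Yilmaz > Tanaka > Janssen > Yilmaz rules out a Condorcet winner.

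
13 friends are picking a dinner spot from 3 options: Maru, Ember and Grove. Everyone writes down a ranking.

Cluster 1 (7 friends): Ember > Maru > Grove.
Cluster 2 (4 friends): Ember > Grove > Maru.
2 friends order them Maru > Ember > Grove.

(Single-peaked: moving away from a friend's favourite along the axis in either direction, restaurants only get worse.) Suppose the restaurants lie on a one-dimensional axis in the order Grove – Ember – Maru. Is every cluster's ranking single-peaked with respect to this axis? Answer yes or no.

Axis positions: Grove=1, Ember=2, Maru=3.
Cluster 1 (peak Ember at position 2): ranking walks positions 2-3-1, expanding outward from the peak — single-peaked.
Cluster 2 (peak Ember at position 2): ranking walks positions 2-1-3, expanding outward from the peak — single-peaked.
Cluster 3 (peak Maru at position 3): ranking walks positions 3-2-1, expanding outward from the peak — single-peaked.
Every ranking is single-peaked on this axis.

yes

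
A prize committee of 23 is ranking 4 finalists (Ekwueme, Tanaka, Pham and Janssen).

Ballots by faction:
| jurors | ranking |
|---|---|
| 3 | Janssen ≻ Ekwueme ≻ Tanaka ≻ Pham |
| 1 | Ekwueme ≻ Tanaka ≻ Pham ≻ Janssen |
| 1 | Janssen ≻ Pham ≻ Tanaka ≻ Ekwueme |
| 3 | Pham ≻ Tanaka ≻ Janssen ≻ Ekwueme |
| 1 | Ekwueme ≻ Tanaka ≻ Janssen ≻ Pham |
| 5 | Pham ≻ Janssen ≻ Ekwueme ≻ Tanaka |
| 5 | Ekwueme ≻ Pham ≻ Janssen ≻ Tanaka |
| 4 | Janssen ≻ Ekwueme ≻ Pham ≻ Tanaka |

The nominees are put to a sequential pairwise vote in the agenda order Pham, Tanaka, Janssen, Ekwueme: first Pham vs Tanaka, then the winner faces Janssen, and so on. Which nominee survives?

Round 1: Pham vs Tanaka — 18–5, Pham advances.
Round 2: Pham vs Janssen — 14–9, Pham advances.
Round 3: Pham vs Ekwueme — 9–14, Ekwueme advances.
Ekwueme survives the agenda.

Ekwueme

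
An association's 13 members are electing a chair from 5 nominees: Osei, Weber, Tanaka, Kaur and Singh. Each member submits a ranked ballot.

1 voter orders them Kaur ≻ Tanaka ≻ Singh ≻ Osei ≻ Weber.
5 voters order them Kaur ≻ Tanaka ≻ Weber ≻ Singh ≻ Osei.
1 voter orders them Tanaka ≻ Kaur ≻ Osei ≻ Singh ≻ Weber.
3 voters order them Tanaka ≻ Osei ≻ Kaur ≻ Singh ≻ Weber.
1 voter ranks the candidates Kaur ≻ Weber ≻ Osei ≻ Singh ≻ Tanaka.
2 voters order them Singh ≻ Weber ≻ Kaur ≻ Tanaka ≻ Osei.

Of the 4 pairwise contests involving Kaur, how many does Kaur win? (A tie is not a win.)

Kaur against each rival (13 voters):
Kaur vs Osei: Kaur wins 10–3.
Kaur vs Weber: Kaur, 11–2.
Kaur–Tanaka: Kaur 9–4.
Kaur–Singh: Kaur 11–2.
Kaur beats Osei, Weber, Tanaka, Singh — 4 pairwise wins.

4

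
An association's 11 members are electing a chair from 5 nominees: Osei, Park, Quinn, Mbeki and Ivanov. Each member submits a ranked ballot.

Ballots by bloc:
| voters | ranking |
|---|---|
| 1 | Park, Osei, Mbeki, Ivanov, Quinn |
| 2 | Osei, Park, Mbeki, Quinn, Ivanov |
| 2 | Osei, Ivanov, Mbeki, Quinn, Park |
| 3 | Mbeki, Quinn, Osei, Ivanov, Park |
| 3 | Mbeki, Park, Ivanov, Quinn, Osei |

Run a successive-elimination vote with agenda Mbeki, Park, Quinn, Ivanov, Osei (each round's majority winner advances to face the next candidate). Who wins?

Mbeki

Round 1: Mbeki vs Park — 8–3, Mbeki advances.
Round 2: Mbeki vs Quinn — 11–0, Mbeki advances.
Round 3: Mbeki vs Ivanov — 9–2, Mbeki advances.
Round 4: Mbeki vs Osei — 6–5, Mbeki advances.
The agenda winner is Mbeki.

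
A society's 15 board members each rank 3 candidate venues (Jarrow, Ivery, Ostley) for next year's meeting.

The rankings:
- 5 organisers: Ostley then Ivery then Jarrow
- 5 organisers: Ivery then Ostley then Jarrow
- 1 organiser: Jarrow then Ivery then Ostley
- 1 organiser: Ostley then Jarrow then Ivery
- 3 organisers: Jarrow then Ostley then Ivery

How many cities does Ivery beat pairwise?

Ivery against each rival (15 organisers):
Ivery vs Jarrow: Ivery, 10–5.
Ivery vs Ostley: 5+1 = 6 for Ivery, 9 for Ostley — Ostley by 9–6.
Ivery beats Jarrow; loses to Ostley — 1 pairwise win.

1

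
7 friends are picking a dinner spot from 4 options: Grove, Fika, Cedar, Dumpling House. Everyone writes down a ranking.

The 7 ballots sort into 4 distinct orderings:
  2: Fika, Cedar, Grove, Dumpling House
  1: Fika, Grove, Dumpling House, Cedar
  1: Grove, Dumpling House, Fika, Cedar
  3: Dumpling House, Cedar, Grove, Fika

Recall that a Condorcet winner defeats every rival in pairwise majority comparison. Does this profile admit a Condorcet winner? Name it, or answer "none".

Check each pair by majority over 7 ballots:
Grove–Fika: Grove 4–3.
Grove–Cedar: Cedar 5–2.
Grove vs Dumpling House: Grove wins 4–3.
Fika–Cedar: Fika 4–3.
Fika vs Dumpling House: Dumpling House, 4–3.
Cedar vs Dumpling House: Dumpling House wins 5–2.
Every restaurant loses at least once (Grove loses to Cedar; Fika loses to Grove; Cedar loses to Fika; Dumpling House loses to Grove). The majority relation contains the cycle Grove > Fika > Cedar > Grove, so there is no Condorcet winner.

none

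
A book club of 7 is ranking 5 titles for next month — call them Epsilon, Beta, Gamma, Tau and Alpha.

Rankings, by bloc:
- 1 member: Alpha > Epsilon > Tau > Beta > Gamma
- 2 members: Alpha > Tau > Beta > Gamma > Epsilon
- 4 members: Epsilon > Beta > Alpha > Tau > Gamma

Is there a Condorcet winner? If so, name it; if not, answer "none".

Epsilon

Pairwise majorities:
Epsilon vs Beta: Epsilon is ranked higher on 1+4 = 5 ballots, Beta on 2. Epsilon wins 5–2.
Epsilon vs Gamma: Epsilon preferred on 1+4 = 5 ballots; Epsilon wins 5–2.
Epsilon vs Tau: Epsilon is ranked higher on 1+4 = 5 ballots, Tau on 2. Epsilon wins 5–2.
Epsilon vs Alpha: 4 to 3, Epsilon.
Beta vs Gamma: 1+2+4 = 7 for Beta, 0 for Gamma — Beta by 7–0.
Beta vs Tau: 4 for Beta, 3 for Tau — Beta by 4–3.
Beta vs Alpha: Beta preferred on 4 ballots; Beta wins 4–3.
Gamma vs Tau: 0 for Gamma, 7 for Tau — Tau by 7–0.
Gamma vs Alpha: Gamma preferred on 0 ballots; Alpha wins 7–0.
Tau vs Alpha: Tau is ranked higher on 0 ballots, Alpha on 7. Alpha wins 7–0.
Epsilon beats each of Beta, Gamma, Tau, Alpha — Epsilon is the Condorcet winner.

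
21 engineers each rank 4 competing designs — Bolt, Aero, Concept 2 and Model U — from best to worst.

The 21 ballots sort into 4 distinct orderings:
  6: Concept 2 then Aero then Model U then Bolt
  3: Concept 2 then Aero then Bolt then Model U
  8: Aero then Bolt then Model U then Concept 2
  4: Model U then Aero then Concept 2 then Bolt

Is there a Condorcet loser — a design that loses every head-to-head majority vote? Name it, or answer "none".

Head-to-head results (21 engineers):
Bolt vs Aero: Aero wins 21–0.
Bolt vs Concept 2: Bolt is ranked higher on 8 ballots, Concept 2 on 13. Concept 2 wins 13–8.
Bolt vs Model U: Bolt, 11–10.
Aero vs Concept 2: Aero preferred on 8+4 = 12 ballots; Aero wins 12–9.
Aero vs Model U: Aero is ranked higher on 6+3+8 = 17 ballots, Model U on 4. Aero wins 17–4.
Concept 2 vs Model U: Model U wins 12–9.
Every design wins at least one matchup (Bolt beats Model U; Aero beats Bolt; Concept 2 beats Bolt; Model U beats Concept 2), so there is no Condorcet loser.

none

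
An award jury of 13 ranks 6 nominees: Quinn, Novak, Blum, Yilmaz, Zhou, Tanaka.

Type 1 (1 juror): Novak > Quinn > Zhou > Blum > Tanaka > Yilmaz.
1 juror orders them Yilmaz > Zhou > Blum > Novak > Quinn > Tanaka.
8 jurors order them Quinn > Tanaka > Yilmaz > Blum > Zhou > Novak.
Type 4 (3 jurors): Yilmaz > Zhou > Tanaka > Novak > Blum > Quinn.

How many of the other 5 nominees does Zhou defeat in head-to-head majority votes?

1

Zhou against each rival (13 jurors):
Zhou vs Quinn: Zhou preferred on 1+3 = 4 ballots; Quinn wins 9–4.
Zhou–Novak: Zhou 12–1.
Zhou vs Blum: Blum, 8–5.
Zhou vs Yilmaz: Yilmaz wins 12–1.
Zhou vs Tanaka: 5 to 8, Tanaka.
Zhou beats Novak; loses to Quinn, Blum, Yilmaz, Tanaka — 1 pairwise win.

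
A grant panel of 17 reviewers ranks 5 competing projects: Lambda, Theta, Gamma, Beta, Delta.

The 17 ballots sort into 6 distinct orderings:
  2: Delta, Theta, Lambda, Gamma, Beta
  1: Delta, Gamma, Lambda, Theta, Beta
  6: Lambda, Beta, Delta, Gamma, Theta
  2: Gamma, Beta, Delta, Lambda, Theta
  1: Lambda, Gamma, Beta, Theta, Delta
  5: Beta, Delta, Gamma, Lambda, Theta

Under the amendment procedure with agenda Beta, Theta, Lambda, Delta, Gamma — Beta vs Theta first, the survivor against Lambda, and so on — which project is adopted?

Round 1: Beta vs Theta — 14–3, Beta advances.
Round 2: Beta vs Lambda — 7–10, Lambda advances.
Round 3: Lambda vs Delta — 7–10, Delta advances.
Round 4: Delta vs Gamma — 14–3, Delta advances.
Delta survives the agenda.

Delta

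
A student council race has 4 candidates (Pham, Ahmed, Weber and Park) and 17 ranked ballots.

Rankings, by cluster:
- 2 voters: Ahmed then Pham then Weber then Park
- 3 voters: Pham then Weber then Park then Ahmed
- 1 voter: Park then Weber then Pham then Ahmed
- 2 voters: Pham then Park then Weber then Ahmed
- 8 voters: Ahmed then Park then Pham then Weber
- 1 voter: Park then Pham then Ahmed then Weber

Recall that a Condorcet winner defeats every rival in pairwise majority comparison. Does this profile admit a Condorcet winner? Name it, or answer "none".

Ahmed

Head-to-head results (17 voters):
Pham vs Ahmed: Ahmed, 10–7.
Pham–Weber: Pham 16–1.
Pham vs Park: Park, 10–7.
Ahmed vs Weber: Ahmed wins 11–6.
Ahmed–Park: Ahmed 10–7.
Weber vs Park: Park wins 12–5.
Only Ahmed has no losses; Ahmed is the Condorcet winner.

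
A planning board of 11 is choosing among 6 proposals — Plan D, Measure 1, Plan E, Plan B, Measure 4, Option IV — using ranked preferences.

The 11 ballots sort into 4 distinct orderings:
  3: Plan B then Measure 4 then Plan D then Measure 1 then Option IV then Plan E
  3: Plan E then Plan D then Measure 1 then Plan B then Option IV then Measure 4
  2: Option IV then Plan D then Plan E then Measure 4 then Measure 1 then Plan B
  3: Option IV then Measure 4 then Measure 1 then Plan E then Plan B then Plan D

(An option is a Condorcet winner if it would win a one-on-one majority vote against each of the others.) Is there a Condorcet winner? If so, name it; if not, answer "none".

none

Check each pair by majority over 11 ballots:
Plan D vs Measure 1: 8 to 3, Plan D.
Plan D vs Plan E: 3+2 = 5 for Plan D, 6 for Plan E — Plan E by 6–5.
Plan D vs Plan B: 3+2 = 5 for Plan D, 6 for Plan B — Plan B by 6–5.
Plan D vs Measure 4: Plan D is ranked higher on 3+2 = 5 ballots, Measure 4 on 6. Measure 4 wins 6–5.
Plan D vs Option IV: Plan D is ranked higher on 3+3 = 6 ballots, Option IV on 5. Plan D wins 6–5.
Measure 1 vs Plan E: 3+3 = 6 for Measure 1, 5 for Plan E — Measure 1 by 6–5.
Measure 1 vs Plan B: Measure 1 is ranked higher on 3+2+3 = 8 ballots, Plan B on 3. Measure 1 wins 8–3.
Measure 1 vs Measure 4: Measure 1 is ranked higher on 3 ballots, Measure 4 on 8. Measure 4 wins 8–3.
Measure 1 vs Option IV: 3+3 = 6 for Measure 1, 5 for Option IV — Measure 1 by 6–5.
Plan E vs Plan B: Plan E preferred on 3+2+3 = 8 ballots; Plan E wins 8–3.
Plan E vs Measure 4: Plan E is ranked higher on 3+2 = 5 ballots, Measure 4 on 6. Measure 4 wins 6–5.
Plan E vs Option IV: 3 for Plan E, 8 for Option IV — Option IV by 8–3.
Plan B vs Measure 4: 6 to 5, Plan B.
Plan B vs Option IV: 6 to 5, Plan B.
Measure 4 vs Option IV: Measure 4 preferred on 3 ballots; Option IV wins 8–3.
No option is unbeaten: Plan D loses to Plan E; Measure 1 loses to Plan D; Plan E loses to Measure 1; Plan B loses to Measure 1; Measure 4 loses to Plan B; Option IV loses to Plan D. In particular Plan D > Measure 1 > Plan E > Plan D is a majority cycle — no Condorcet winner exists.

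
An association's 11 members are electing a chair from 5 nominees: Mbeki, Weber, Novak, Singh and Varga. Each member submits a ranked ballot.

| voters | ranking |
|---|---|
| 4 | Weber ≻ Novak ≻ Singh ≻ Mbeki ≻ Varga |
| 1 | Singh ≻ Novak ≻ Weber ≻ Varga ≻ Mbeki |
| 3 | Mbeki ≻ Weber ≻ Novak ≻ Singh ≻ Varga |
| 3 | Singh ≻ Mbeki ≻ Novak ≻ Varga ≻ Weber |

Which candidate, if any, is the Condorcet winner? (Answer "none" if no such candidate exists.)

Check each pair by majority over 11 ballots:
Mbeki vs Weber: 6 to 5, Mbeki.
Mbeki vs Novak: 3+3 = 6 for Mbeki, 5 for Novak — Mbeki by 6–5.
Mbeki vs Singh: 3 to 8, Singh.
Mbeki vs Varga: Mbeki preferred on 4+3+3 = 10 ballots; Mbeki wins 10–1.
Weber vs Novak: Weber preferred on 4+3 = 7 ballots; Weber wins 7–4.
Weber vs Singh: 4+3 = 7 for Weber, 4 for Singh — Weber by 7–4.
Weber vs Varga: 4+1+3 = 8 for Weber, 3 for Varga — Weber by 8–3.
Novak vs Singh: Novak is ranked higher on 4+3 = 7 ballots, Singh on 4. Novak wins 7–4.
Novak vs Varga: 4+1+3+3 = 11 for Novak, 0 for Varga — Novak by 11–0.
Singh vs Varga: Singh preferred on 4+1+3+3 = 11 ballots; Singh wins 11–0.
Each candidate drops at least one matchup (Mbeki loses to Singh; Weber loses to Mbeki; Novak loses to Mbeki; Singh loses to Weber; Varga loses to Mbeki); the cycle Mbeki > Weber > Singh > Mbeki rules out a Condorcet winner.

none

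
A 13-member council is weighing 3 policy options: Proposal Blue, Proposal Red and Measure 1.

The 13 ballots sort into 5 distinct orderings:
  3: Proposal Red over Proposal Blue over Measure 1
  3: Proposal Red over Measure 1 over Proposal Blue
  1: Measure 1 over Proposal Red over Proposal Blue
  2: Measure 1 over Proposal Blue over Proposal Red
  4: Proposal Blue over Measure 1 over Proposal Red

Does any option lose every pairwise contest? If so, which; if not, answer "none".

Head-to-head results (13 council members):
Proposal Blue vs Proposal Red: 6 to 7, Proposal Red.
Proposal Blue vs Measure 1: Proposal Blue preferred on 3+4 = 7 ballots; Proposal Blue wins 7–6.
Proposal Red–Measure 1: Measure 1 7–6.
Each option has at least one pairwise win (Proposal Blue beats Measure 1; Proposal Red beats Proposal Blue; Measure 1 beats Proposal Red) — no Condorcet loser.

none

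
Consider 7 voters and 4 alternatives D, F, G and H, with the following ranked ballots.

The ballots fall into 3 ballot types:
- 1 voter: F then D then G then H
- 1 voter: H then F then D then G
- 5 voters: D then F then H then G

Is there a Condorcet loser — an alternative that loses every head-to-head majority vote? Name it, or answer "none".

Pairwise majorities:
D vs F: 5 for D, 2 for F — D by 5–2.
D–G: D 7–0.
D–H: D 6–1.
F vs G: 7 to 0, F.
F vs H: F wins 6–1.
G vs H: H wins 6–1.
G loses to every other alternative — it is the Condorcet loser.

G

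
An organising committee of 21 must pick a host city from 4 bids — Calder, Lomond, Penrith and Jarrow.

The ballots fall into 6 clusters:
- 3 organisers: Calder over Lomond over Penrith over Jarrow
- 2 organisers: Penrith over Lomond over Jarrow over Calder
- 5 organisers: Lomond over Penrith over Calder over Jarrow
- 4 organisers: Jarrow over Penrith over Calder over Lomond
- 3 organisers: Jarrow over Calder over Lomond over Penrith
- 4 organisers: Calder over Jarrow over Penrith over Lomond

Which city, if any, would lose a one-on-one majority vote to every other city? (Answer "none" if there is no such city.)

Head-to-head results (21 organisers):
Calder vs Lomond: Calder, 14–7.
Calder vs Penrith: Penrith, 11–10.
Calder vs Jarrow: Calder is ranked higher on 3+5+4 = 12 ballots, Jarrow on 9. Calder wins 12–9.
Lomond vs Penrith: Lomond wins 11–10.
Lomond vs Jarrow: Jarrow, 11–10.
Penrith vs Jarrow: 10 to 11, Jarrow.
No city is winless: Calder beats Lomond; Lomond beats Penrith; Penrith beats Calder; Jarrow beats Lomond. There is no Condorcet loser.

none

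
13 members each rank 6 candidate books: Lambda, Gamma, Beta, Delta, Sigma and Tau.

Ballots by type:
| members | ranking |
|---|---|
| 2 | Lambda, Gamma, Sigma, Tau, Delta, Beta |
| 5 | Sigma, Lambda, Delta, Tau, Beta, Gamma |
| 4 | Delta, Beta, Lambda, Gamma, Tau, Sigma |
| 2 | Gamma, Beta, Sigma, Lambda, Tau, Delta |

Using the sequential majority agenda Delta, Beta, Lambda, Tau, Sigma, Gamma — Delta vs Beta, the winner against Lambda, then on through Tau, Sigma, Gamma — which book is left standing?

Round 1: Delta vs Beta — 11–2, Delta advances.
Round 2: Delta vs Lambda — 4–9, Lambda advances.
Round 3: Lambda vs Tau — 13–0, Lambda advances.
Round 4: Lambda vs Sigma — 6–7, Sigma advances.
Round 5: Sigma vs Gamma — 5–8, Gamma advances.
The agenda winner is Gamma.

Gamma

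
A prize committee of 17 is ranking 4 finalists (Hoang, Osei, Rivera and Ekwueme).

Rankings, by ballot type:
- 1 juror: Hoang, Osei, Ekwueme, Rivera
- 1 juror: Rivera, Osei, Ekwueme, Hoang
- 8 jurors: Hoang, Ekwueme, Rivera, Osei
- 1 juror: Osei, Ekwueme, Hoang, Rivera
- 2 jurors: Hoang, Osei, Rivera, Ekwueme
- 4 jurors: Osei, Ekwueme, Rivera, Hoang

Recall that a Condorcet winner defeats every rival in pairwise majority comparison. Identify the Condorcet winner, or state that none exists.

Check each pair by majority over 17 ballots:
Hoang vs Osei: Hoang wins 11–6.
Hoang–Rivera: Hoang 12–5.
Hoang vs Ekwueme: Hoang wins 11–6.
Osei–Rivera: Rivera 9–8.
Osei vs Ekwueme: Osei, 9–8.
Rivera–Ekwueme: Ekwueme 14–3.
Hoang defeats every rival head-to-head and is the Condorcet winner.

Hoang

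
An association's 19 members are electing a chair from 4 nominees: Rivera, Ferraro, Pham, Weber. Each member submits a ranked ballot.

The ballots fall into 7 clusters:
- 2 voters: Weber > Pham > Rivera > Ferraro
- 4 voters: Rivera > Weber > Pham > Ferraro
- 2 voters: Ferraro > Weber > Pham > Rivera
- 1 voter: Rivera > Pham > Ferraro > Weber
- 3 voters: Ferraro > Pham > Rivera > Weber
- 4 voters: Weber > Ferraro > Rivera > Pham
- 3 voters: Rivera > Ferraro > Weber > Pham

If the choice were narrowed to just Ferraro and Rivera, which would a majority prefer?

Rivera

Ballots ranking Ferraro above Rivera: 2 + 3 + 4 = 9.
Ballots ranking Rivera above Ferraro: 19 − 9 = 10.
Rivera wins the head-to-head 10–9.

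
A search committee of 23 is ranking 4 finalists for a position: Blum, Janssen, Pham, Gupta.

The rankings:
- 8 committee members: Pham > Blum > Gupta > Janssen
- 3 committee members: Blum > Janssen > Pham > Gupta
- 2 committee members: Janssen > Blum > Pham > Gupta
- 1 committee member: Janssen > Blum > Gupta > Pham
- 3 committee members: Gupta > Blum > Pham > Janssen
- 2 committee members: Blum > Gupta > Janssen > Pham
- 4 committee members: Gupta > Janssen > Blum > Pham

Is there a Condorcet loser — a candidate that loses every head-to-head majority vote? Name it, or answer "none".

Head-to-head results (23 committee members):
Blum vs Janssen: 8+3+3+2 = 16 for Blum, 7 for Janssen — Blum by 16–7.
Blum vs Pham: Blum is ranked higher on 3+2+1+3+2+4 = 15 ballots, Pham on 8. Blum wins 15–8.
Blum vs Gupta: Blum preferred on 8+3+2+1+2 = 16 ballots; Blum wins 16–7.
Janssen vs Pham: 12 to 11, Janssen.
Janssen vs Gupta: 3+2+1 = 6 for Janssen, 17 for Gupta — Gupta by 17–6.
Pham vs Gupta: Pham wins 13–10.
Every candidate wins at least one matchup (Blum beats Janssen; Janssen beats Pham; Pham beats Gupta; Gupta beats Janssen), so there is no Condorcet loser.

none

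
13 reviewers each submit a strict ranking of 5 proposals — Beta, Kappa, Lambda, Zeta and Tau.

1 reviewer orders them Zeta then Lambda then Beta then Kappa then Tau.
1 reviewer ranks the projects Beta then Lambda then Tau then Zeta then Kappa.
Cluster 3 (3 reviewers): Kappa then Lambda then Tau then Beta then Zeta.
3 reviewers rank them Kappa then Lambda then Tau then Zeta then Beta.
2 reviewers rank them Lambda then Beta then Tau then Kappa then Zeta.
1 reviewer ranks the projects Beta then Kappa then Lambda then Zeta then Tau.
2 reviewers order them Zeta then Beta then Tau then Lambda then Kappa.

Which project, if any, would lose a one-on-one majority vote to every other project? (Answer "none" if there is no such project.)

Zeta

Pairwise majorities:
Beta vs Kappa: Beta wins 7–6.
Beta vs Lambda: Beta is ranked higher on 1+1+2 = 4 ballots, Lambda on 9. Lambda wins 9–4.
Beta–Zeta: Beta 7–6.
Beta vs Tau: Beta, 7–6.
Kappa vs Lambda: Kappa, 7–6.
Kappa vs Zeta: Kappa preferred on 3+3+2+1 = 9 ballots; Kappa wins 9–4.
Kappa vs Tau: 1+3+3+1 = 8 for Kappa, 5 for Tau — Kappa by 8–5.
Lambda vs Zeta: Lambda, 10–3.
Lambda–Tau: Lambda 11–2.
Zeta–Tau: Tau 9–4.
Only Zeta has no wins; Zeta is the Condorcet loser.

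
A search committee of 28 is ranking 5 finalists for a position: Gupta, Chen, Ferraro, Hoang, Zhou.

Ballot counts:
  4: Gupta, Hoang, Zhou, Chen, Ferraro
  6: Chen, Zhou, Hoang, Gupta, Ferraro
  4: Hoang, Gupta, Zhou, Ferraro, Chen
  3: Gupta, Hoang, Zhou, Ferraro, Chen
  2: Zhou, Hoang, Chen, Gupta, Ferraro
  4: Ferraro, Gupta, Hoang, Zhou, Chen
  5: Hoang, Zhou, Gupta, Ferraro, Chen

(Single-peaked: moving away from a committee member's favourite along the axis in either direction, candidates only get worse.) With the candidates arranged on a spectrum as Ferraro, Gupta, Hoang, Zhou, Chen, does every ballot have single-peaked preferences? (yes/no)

Axis positions: Ferraro=1, Gupta=2, Hoang=3, Zhou=4, Chen=5.
Group 1 (peak Gupta at position 2): ranking walks positions 2-3-4-5-1, expanding outward from the peak — single-peaked.
Group 2 (peak Chen at position 5): ranking walks positions 5-4-3-2-1, expanding outward from the peak — single-peaked.
Group 3 (peak Hoang at position 3): ranking walks positions 3-2-4-1-5, expanding outward from the peak — single-peaked.
Group 4 (peak Gupta at position 2): ranking walks positions 2-3-4-1-5, expanding outward from the peak — single-peaked.
Group 5 (peak Zhou at position 4): ranking walks positions 4-3-5-2-1, expanding outward from the peak — single-peaked.
Group 6 (peak Ferraro at position 1): ranking walks positions 1-2-3-4-5, expanding outward from the peak — single-peaked.
Group 7 (peak Hoang at position 3): ranking walks positions 3-4-2-1-5, expanding outward from the peak — single-peaked.
Every ranking is single-peaked on this axis.

yes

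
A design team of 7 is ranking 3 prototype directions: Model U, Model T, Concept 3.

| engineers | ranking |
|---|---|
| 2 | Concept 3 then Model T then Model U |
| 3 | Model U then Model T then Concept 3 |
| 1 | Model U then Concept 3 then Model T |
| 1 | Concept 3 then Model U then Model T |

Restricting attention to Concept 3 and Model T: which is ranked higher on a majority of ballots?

Concept 3

Ballots ranking Concept 3 above Model T: 2 + 1 + 1 = 4.
Ballots ranking Model T above Concept 3: 7 − 4 = 3.
Concept 3 wins the head-to-head 4–3.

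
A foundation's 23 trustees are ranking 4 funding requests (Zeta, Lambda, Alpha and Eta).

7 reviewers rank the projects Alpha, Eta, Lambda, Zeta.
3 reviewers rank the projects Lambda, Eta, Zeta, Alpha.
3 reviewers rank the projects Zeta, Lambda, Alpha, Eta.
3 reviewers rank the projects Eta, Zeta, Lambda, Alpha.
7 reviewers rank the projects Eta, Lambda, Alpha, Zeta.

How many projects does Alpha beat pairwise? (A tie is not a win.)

Alpha against each rival (23 reviewers):
Alpha vs Zeta: 7+7 = 14 for Alpha, 9 for Zeta — Alpha by 14–9.
Alpha vs Lambda: Alpha is ranked higher on 7 ballots, Lambda on 16. Lambda wins 16–7.
Alpha vs Eta: Alpha preferred on 7+3 = 10 ballots; Eta wins 13–10.
Alpha beats Zeta; loses to Lambda, Eta — 1 pairwise win.

1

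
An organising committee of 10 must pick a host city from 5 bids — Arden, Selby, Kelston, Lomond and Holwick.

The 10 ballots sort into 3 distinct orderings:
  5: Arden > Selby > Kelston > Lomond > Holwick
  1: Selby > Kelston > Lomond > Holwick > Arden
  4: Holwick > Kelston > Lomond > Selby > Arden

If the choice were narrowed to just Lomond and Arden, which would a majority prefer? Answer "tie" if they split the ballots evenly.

Ballots ranking Lomond above Arden: 1 + 4 = 5.
Ballots ranking Arden above Lomond: 10 − 5 = 5.
5–5: the pair ties.

tie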